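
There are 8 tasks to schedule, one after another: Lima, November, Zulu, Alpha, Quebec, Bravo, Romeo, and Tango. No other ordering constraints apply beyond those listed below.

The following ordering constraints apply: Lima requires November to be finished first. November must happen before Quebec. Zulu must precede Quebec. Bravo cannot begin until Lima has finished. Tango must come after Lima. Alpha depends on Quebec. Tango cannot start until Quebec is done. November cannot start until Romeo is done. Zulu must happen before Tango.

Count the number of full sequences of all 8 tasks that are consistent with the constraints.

The tasks with no prerequisites are Zulu, Romeo; any of them can be placed first.
Systematically extending each partial ordering one task at a time and counting, there are 58 complete orderings.

58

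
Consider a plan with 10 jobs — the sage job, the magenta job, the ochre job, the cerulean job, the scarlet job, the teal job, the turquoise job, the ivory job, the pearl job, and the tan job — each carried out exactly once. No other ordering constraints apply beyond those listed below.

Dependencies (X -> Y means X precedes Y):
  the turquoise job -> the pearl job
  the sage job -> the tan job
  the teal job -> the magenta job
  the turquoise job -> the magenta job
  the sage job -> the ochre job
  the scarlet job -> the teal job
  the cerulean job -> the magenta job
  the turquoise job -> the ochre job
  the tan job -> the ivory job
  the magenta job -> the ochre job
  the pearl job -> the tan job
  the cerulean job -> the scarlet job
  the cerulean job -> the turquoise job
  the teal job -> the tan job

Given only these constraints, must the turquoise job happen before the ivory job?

Tracing the constraints gives a chain: the turquoise job → the pearl job → the tan job → the ivory job.
That forces the turquoise job before the ivory job in every valid schedule.

Yes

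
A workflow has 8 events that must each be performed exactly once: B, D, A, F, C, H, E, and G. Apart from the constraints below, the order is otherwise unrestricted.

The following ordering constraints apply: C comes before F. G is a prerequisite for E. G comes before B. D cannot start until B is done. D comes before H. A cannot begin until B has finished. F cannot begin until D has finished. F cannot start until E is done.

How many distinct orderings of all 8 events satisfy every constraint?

207

The events with no prerequisites are C, G; any of them can be placed first.
Enumerating by repeatedly choosing an available event (one whose prerequisites are all placed) gives 207 distinct complete orderings.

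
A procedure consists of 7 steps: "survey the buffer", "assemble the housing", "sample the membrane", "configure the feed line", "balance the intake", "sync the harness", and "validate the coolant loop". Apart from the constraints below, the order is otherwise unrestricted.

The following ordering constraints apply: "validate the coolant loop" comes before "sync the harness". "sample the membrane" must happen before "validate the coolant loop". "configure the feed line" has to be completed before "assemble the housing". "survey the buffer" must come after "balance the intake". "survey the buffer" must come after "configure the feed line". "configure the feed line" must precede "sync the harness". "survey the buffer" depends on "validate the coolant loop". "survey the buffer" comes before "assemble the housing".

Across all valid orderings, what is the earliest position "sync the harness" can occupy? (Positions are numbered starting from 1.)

4

The steps that are forced before "sync the harness", directly or transitively, are "sample the membrane", "configure the feed line", "validate the coolant loop". That's 3 steps.
With 3 mandatory predecessors, the earliest "sync the harness" can sit is position 3+1 = 4, and placing just those 3 first achieves it.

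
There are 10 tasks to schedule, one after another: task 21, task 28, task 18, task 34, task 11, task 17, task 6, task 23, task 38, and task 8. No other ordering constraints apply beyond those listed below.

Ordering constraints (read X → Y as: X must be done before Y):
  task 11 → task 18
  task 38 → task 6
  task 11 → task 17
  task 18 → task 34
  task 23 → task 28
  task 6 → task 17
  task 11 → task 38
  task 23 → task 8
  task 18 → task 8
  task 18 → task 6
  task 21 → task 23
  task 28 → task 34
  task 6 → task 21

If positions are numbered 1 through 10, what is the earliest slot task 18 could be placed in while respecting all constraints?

2

Working backwards through the constraints from task 18, its only required predecessor is task 11.
So at minimum 1 task comes before task 18, putting task 18 no earlier than position 2. That position is achievable by scheduling exactly that predecessor first.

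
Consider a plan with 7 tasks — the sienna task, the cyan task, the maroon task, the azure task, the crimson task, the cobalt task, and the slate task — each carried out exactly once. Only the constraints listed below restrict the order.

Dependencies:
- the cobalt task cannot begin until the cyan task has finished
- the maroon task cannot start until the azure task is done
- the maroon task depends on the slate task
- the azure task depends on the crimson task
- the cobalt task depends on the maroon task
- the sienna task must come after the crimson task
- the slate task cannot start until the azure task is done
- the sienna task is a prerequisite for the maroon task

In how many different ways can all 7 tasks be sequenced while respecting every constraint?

18

2 tasks have no prerequisites (the cyan task, the crimson task), so any of them could come first.
Systematically extending each partial ordering one task at a time and counting, there are 18 complete orderings.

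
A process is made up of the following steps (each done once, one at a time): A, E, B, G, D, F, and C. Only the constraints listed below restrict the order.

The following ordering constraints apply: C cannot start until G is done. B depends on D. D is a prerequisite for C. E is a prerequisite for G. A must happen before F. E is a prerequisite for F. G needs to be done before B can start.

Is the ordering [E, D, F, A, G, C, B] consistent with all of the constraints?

The sequence places F ahead of A.
Since A is required before F, the ordering is invalid.

No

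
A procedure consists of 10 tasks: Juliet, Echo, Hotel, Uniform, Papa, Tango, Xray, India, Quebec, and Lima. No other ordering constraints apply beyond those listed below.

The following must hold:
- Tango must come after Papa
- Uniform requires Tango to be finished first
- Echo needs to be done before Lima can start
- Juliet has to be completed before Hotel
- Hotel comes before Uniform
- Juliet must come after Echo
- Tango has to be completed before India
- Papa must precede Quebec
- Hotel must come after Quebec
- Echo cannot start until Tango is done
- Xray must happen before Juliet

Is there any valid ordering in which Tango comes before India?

Yes

The constraints force Tango before India, so yes — every valid ordering has Tango earlier.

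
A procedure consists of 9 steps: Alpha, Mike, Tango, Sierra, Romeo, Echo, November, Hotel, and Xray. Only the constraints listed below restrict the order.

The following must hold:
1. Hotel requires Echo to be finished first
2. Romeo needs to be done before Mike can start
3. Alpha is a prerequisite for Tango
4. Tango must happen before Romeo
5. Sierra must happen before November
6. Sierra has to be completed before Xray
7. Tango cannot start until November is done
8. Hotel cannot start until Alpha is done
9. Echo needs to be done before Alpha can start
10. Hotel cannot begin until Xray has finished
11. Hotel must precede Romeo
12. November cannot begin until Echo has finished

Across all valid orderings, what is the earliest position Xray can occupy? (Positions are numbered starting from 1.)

2

Working backwards through the constraints from Xray, its only required predecessor is Sierra.
With 1 mandatory predecessor, the earliest Xray can sit is position 1+1 = 2, and placing just that one first achieves it.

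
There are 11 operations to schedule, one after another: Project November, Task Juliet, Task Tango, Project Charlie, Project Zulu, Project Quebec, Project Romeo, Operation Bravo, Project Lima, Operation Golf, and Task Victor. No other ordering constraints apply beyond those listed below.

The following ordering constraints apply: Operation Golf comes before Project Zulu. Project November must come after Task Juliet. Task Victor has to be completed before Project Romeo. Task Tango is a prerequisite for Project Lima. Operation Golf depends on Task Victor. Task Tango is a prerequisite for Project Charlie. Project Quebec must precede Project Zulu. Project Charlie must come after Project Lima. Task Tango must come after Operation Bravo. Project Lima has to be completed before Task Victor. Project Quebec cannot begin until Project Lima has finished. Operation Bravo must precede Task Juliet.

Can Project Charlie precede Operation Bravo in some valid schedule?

Following Operation Bravo → Task Tango → Project Charlie, Operation Bravo must precede Project Charlie in every valid ordering.
So no valid ordering can have Project Charlie before Operation Bravo.

No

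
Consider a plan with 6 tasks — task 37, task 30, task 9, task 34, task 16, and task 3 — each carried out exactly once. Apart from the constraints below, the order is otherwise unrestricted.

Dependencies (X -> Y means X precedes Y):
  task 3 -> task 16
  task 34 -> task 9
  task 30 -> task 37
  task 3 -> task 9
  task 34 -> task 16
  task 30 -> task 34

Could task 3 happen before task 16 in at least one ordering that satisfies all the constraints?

Task 3 is actually forced before task 16 by the constraints, so certainly some valid ordering has task 3 first.

Yes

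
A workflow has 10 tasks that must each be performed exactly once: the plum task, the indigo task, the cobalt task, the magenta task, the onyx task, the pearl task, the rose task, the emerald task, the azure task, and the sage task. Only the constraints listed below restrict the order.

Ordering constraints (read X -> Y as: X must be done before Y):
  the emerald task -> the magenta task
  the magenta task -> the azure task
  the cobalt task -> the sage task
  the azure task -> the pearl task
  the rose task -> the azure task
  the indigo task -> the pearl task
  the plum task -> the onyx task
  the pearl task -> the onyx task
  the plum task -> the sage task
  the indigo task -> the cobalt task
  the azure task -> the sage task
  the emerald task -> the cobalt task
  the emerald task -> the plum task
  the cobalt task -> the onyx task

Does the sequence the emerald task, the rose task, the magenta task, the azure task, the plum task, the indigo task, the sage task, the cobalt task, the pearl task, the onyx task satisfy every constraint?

No

Here the cobalt task comes after the sage task.
That contradicts the constraint that the cobalt task must precede the sage task.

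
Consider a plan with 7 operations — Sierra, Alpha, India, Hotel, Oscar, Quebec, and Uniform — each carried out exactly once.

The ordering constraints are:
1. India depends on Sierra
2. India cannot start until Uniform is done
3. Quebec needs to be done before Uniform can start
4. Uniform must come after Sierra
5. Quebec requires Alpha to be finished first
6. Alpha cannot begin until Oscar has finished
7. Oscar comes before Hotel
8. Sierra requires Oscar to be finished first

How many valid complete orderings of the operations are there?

Only Oscar has no prerequisites, so it must go first.
Systematically extending each partial ordering one operation at a time and counting, there are 18 complete orderings.

18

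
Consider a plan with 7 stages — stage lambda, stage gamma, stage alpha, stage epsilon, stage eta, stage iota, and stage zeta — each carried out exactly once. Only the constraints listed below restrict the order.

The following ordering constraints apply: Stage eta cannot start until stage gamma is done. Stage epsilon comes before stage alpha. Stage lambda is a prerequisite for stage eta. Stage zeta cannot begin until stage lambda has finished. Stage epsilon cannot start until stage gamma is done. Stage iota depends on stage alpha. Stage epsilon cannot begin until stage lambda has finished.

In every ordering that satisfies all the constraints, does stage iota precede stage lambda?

No

In fact the dependencies run the other way: stage lambda → stage epsilon → stage alpha → stage iota.
So stage iota never precedes stage lambda.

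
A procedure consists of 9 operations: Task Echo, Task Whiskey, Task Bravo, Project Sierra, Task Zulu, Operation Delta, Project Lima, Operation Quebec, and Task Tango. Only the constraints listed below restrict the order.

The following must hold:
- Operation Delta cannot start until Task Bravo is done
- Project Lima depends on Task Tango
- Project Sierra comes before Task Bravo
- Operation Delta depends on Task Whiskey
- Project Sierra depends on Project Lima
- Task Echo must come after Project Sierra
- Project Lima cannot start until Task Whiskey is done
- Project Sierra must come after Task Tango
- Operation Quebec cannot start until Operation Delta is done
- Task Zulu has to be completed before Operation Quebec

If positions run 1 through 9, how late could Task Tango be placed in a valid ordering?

Every operation that must follow Task Tango has to come after it. Tracing all chains starting from Task Tango, those operations are: Task Echo, Task Bravo, Project Sierra, Operation Delta, Project Lima, Operation Quebec — 6 in total.
So at least 6 operations follow Task Tango, putting Task Tango no later than position 3. That position is achievable by scheduling everything else first.

3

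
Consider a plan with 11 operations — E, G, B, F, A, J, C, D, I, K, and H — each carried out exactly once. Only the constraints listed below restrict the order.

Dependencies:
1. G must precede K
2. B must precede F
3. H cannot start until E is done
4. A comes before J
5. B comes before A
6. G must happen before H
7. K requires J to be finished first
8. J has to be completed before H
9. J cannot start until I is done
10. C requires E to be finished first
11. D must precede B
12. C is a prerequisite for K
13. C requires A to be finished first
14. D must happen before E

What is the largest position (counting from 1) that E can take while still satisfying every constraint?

Every operation that must follow E has to come after it. Tracing all chains starting from E, those operations are: C, K, H — 3 in total.
With 3 mandatory successors out of 11 operations total, the latest slot for E is 11−3 = 8, and it's reachable by doing all non-successors before E.

8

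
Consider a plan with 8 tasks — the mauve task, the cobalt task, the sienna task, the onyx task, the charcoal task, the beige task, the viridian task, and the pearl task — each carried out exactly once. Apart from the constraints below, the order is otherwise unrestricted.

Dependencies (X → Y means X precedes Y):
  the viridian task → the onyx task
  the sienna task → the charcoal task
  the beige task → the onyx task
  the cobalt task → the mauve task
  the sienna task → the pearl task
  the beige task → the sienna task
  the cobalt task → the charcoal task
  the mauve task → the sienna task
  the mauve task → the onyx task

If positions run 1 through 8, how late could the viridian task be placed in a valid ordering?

Following the constraints forward from the viridian task, its only required successor is the onyx task.
With 1 mandatory successor out of 8 tasks total, the latest slot for the viridian task is 8−1 = 7, and it's reachable by doing all non-successors before the viridian task.

7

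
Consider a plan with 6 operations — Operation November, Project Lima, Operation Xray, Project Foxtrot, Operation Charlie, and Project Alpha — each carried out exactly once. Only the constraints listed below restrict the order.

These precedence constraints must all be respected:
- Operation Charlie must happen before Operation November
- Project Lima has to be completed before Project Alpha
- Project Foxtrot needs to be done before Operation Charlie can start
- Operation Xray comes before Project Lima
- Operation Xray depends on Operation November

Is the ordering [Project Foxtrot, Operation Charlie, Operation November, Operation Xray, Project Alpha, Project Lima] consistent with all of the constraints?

In the proposed order, Project Alpha appears before Project Lima.
Since Project Lima is required before Project Alpha, the ordering is invalid.

No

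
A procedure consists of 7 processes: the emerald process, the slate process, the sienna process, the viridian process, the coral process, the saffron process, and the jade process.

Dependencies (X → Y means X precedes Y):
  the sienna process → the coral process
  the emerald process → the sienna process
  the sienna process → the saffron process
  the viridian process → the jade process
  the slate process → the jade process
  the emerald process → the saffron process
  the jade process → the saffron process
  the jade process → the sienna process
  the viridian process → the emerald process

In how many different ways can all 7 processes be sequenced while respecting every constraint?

2 processes have no prerequisites (the slate process, the viridian process), so any of them could come first.
Systematically extending each partial ordering one process at a time and counting, there are 10 complete orderings.

10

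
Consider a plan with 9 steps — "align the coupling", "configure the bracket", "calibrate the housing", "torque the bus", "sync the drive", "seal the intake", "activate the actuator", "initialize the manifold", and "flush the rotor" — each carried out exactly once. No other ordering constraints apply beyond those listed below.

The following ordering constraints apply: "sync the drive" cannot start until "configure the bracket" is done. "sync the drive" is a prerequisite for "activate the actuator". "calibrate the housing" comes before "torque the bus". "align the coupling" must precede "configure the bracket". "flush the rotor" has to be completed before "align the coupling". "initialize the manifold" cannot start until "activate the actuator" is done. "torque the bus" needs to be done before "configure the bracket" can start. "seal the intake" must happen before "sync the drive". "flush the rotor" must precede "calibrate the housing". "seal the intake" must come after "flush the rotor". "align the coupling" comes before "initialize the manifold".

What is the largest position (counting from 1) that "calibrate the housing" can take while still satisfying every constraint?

4

Every step that must follow "calibrate the housing" has to come after it. Tracing all chains starting from "calibrate the housing", those steps are: "configure the bracket", "torque the bus", "sync the drive", "activate the actuator", "initialize the manifold" — 5 in total.
With 5 mandatory successors out of 9 steps total, the latest slot for "calibrate the housing" is 9−5 = 4, and it's reachable by doing all non-successors before "calibrate the housing".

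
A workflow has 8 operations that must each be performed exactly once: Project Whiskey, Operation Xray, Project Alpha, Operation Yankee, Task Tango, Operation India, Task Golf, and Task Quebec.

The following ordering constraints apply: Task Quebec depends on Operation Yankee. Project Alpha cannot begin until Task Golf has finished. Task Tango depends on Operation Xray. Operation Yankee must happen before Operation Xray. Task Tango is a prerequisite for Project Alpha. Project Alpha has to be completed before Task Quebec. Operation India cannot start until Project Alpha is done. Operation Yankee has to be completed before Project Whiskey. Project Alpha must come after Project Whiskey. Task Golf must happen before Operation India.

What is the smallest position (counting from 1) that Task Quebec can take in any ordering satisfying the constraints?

7

Working backwards through the constraints from Task Quebec, its full set of required predecessors is Project Whiskey, Operation Xray, Project Alpha, Operation Yankee, Task Tango, Task Golf — 6 of them.
So at minimum 6 operations come before Task Quebec, putting Task Quebec no earlier than position 7. That position is achievable by scheduling exactly those predecessors first.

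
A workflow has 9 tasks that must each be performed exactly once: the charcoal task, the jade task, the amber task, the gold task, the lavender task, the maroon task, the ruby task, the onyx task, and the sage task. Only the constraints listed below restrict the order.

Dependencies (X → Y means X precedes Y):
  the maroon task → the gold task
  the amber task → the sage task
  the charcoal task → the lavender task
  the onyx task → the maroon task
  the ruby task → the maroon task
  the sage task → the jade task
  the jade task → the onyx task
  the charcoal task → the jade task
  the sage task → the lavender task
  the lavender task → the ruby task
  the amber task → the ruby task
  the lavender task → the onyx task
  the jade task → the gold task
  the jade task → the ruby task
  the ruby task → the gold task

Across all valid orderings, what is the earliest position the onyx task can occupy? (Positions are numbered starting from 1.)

Every task that must precede the onyx task has to come before it. Tracing all chains that end at the onyx task, those tasks are: the charcoal task, the jade task, the amber task, the lavender task, the sage task — 5 in total.
With 5 mandatory predecessors, the earliest the onyx task can sit is position 5+1 = 6, and placing just those 5 first achieves it.

6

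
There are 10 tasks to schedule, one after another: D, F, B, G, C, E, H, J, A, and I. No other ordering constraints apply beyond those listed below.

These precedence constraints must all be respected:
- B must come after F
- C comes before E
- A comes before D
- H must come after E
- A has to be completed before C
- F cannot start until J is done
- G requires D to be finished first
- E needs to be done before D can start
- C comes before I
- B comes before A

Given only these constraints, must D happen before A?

No

In fact the dependencies run the other way: A → D.
So D does not have to come before A — it cannot.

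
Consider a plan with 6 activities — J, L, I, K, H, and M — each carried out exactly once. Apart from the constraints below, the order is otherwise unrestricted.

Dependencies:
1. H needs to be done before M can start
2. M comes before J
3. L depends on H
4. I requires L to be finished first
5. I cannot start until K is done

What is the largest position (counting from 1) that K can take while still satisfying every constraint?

Following the constraints forward from K, its only required successor is I.
With 1 mandatory successor out of 6 activities total, the latest slot for K is 6−1 = 5, and it's reachable by doing all non-successors before K.

5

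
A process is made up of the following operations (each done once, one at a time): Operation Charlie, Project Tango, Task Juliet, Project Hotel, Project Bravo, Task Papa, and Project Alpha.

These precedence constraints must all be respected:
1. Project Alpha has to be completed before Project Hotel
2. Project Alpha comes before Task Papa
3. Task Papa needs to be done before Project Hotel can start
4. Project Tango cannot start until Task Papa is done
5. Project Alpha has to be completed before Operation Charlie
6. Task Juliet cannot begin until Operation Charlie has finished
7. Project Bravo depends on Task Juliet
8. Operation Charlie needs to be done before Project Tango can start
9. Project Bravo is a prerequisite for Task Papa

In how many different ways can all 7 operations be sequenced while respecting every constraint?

2

Only Project Alpha has no prerequisites, so it must go first.
Counting all ways to extend the partial order to a total order gives 2.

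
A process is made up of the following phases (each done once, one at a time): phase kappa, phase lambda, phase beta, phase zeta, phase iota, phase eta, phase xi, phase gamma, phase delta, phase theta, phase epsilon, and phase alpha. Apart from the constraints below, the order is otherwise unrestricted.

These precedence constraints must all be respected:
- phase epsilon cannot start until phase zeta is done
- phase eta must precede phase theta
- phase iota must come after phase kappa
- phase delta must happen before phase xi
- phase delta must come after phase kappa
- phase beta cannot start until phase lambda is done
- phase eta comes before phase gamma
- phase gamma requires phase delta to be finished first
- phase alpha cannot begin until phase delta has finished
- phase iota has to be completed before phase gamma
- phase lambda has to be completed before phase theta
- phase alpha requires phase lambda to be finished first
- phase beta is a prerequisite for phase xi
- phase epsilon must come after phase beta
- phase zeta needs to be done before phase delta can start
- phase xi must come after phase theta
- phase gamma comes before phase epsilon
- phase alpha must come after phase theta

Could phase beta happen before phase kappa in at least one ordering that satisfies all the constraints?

Nothing in the constraints forces phase kappa before phase beta — there is no chain from phase kappa to phase beta.
That means at least one valid schedule has phase beta before phase kappa.

Yes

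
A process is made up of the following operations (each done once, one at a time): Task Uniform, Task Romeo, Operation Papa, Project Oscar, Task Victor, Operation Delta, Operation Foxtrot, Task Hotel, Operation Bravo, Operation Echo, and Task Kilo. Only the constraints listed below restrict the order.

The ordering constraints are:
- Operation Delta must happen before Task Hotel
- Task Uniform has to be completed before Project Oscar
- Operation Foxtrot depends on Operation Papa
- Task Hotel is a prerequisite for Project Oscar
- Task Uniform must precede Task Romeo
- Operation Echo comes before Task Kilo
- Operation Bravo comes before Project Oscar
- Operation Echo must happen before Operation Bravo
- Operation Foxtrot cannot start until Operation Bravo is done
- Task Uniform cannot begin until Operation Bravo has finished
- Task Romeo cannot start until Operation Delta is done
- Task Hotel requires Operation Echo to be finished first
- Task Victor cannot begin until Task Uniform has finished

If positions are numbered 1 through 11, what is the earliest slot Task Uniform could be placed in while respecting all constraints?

The operations that are forced before Task Uniform, directly or transitively, are Operation Bravo, Operation Echo. That's 2 operations.
So at minimum 2 operations come before Task Uniform, putting Task Uniform no earlier than position 3. That position is achievable by scheduling exactly those predecessors first.

3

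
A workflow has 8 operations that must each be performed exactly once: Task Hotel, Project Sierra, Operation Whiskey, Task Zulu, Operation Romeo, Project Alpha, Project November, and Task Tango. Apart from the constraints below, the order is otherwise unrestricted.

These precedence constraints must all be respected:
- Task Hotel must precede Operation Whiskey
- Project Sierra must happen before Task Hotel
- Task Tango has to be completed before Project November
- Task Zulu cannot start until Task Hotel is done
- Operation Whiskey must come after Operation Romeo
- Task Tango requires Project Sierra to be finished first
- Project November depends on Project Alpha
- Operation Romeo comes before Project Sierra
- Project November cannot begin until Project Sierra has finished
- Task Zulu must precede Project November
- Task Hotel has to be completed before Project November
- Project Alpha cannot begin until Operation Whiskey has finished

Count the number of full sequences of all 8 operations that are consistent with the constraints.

15

Operation Romeo is the only operation with nothing required before it, so every ordering starts there.
Enumerating by repeatedly choosing an available operation (one whose prerequisites are all placed) gives 15 distinct complete orderings.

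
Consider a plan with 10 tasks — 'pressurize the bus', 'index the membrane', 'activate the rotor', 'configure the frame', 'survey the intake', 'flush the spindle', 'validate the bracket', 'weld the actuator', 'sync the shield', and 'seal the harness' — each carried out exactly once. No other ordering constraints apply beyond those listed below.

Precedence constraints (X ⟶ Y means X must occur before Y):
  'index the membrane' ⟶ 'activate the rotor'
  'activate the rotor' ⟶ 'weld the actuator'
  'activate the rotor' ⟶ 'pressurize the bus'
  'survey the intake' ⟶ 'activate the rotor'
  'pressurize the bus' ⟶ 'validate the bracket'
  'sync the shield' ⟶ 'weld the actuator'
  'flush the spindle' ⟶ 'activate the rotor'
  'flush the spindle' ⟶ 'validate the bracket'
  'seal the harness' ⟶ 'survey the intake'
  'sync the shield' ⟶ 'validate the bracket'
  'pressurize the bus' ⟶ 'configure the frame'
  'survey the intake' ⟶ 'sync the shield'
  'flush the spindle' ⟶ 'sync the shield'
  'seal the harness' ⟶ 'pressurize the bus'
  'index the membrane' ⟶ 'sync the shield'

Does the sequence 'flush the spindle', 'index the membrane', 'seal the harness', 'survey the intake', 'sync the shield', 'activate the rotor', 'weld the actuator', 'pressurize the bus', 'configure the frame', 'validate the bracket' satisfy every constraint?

Going through the constraints one by one, each required predecessor appears earlier in the sequence than its dependent — e.g. 'flush the spindle' (position 1) is before 'validate the bracket' (position 10), as required.

Yes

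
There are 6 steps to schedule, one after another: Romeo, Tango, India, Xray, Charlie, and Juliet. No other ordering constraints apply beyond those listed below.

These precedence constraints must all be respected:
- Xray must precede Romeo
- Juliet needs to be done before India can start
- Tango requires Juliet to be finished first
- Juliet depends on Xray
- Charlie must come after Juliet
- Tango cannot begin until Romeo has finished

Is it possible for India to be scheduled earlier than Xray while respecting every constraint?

No

Following Xray → Juliet → India, Xray must precede India in every valid ordering.
So no valid ordering can have India before Xray.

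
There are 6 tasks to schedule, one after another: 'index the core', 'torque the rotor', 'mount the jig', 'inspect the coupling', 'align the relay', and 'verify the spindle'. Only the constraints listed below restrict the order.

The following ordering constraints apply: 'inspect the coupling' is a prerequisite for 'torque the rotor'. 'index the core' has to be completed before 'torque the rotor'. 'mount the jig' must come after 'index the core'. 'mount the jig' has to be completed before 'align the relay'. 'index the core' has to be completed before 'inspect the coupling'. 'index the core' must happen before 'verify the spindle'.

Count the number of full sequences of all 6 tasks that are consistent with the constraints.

30

Only 'index the core' has no prerequisites, so it must go first.
Systematically extending each partial ordering one task at a time and counting, there are 30 complete orderings.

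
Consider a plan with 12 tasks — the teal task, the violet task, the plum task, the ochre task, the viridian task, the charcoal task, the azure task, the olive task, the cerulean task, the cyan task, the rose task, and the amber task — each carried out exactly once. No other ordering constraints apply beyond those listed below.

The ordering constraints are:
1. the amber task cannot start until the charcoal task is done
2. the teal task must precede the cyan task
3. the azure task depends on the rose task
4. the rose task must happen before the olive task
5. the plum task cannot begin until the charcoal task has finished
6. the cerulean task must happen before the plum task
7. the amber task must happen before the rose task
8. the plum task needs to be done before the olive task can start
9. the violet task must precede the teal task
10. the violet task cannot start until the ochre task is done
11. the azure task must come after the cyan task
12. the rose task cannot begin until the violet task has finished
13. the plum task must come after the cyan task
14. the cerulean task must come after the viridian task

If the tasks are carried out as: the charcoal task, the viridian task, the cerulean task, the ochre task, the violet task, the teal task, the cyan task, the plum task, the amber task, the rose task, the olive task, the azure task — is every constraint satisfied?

Every stated constraint is respected: the charcoal task sits at position 1, ahead of the amber task at position 9, and each of the other listed pairs likewise has the predecessor earlier in the sequence.

Yes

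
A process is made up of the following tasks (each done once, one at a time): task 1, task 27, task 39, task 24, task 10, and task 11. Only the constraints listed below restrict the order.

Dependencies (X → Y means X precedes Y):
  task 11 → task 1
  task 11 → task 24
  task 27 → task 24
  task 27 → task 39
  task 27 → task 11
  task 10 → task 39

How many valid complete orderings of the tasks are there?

28

The tasks with no prerequisites are task 27, task 10; any of them can be placed first.
Counting all ways to extend the partial order to a total order gives 28.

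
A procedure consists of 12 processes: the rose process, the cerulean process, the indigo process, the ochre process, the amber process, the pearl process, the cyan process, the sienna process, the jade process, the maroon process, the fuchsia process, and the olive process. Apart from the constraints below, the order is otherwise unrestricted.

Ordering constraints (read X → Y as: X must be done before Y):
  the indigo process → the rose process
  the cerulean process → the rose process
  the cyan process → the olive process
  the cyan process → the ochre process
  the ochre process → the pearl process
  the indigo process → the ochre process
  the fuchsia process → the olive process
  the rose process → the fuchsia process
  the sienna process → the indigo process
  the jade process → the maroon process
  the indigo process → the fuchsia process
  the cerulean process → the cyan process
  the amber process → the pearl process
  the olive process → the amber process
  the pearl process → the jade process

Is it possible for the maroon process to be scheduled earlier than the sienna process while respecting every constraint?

Following the sienna process → the indigo process → the ochre process → the pearl process → the jade process → the maroon process, the sienna process must precede the maroon process in every valid ordering.
So no valid ordering can have the maroon process before the sienna process.

No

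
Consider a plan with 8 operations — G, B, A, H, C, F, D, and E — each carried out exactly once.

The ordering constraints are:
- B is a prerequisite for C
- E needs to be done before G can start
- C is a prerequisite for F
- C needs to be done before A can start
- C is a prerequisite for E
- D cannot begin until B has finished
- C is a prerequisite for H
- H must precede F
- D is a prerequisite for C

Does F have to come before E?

No

F and E are not related by any chain of constraints.
There exist valid orderings with E before F, so F is not required to come first.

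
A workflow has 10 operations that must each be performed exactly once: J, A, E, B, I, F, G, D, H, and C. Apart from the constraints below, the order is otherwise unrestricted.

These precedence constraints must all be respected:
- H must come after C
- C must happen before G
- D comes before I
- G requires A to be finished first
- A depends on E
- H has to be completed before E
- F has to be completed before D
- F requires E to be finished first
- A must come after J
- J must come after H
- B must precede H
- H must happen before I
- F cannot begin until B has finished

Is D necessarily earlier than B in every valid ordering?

The constraints actually force B before D (via B → F → D), not the other way around.
So D never precedes B.

No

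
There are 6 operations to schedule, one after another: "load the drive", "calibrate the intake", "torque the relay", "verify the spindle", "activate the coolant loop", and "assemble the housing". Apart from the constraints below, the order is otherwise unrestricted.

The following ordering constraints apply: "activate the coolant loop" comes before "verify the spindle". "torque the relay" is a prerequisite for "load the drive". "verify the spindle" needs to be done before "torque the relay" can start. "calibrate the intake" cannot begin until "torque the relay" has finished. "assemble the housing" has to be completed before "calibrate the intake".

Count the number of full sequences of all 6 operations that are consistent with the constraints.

2 operations have no prerequisites ("activate the coolant loop", "assemble the housing"), so any of them could come first.
Enumerating by repeatedly choosing an available operation (one whose prerequisites are all placed) gives 9 distinct complete orderings.

9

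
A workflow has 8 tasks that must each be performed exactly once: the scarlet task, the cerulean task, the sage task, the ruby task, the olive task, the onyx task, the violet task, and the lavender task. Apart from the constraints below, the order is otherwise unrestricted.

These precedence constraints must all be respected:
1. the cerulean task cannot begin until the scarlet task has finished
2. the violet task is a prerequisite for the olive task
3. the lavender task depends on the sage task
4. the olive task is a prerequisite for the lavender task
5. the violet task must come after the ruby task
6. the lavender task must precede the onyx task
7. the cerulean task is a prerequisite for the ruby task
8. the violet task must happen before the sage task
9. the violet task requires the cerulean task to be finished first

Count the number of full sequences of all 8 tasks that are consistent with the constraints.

2

Only the scarlet task has no prerequisites, so it must go first.
Counting all ways to extend the partial order to a total order gives 2.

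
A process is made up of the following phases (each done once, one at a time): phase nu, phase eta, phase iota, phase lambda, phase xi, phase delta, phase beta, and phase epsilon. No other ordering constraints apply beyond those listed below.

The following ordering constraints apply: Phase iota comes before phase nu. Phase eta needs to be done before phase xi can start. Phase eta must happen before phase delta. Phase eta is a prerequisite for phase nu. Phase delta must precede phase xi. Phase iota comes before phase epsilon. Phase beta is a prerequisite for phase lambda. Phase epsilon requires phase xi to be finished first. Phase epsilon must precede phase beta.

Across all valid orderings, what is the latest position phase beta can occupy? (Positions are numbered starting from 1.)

7

Following the constraints forward from phase beta, its only required successor is phase lambda.
With 1 mandatory successor out of 8 phases total, the latest slot for phase beta is 8−1 = 7, and it's reachable by doing all non-successors before phase beta.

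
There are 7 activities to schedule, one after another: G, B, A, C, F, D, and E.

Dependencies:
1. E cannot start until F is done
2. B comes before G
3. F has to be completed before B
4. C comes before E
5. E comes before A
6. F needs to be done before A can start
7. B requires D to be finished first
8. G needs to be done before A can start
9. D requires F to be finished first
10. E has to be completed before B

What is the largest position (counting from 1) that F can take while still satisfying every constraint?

2

Every activity that must follow F has to come after it. Tracing all chains starting from F, those activities are: G, B, A, D, E — 5 in total.
With 5 mandatory successors out of 7 activities total, the latest slot for F is 7−5 = 2, and it's reachable by doing all non-successors before F.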